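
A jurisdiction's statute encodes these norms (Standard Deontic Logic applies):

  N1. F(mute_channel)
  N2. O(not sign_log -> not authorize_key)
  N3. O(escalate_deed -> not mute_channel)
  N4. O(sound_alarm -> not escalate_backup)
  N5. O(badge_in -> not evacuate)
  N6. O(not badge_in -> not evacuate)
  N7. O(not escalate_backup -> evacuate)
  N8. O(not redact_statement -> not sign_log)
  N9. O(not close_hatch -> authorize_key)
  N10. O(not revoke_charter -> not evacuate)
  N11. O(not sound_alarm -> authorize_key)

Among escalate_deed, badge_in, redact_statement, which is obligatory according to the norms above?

redact_statement

By case analysis on badge_in: premise 5 gives O(badge_in -> not evacuate) and premise 6 gives O(not badge_in -> not evacuate), so O(not evacuate) either way.
Premise 7 is O(not escalate_backup -> evacuate); contrapositively O(not evacuate -> escalate_backup). Since O(not evacuate) holds, K gives O(escalate_backup).
The contrapositive of premise 4 (O(sound_alarm -> not escalate_backup)) is O(escalate_backup -> not sound_alarm), and O(escalate_backup) is already established, so O(not sound_alarm).
Applying K to premise 11 (O(not sound_alarm -> authorize_key)) and O(not sound_alarm) yields O(authorize_key).
The contrapositive of premise 2 (O(not sign_log -> not authorize_key)) is O(authorize_key -> sign_log), and O(authorize_key) is already established, so O(sign_log).
Premise 8 is O(not redact_statement -> not sign_log); contrapositively O(sign_log -> redact_statement). Since O(sign_log) holds, K gives O(redact_statement).
So O(redact_statement) holds — redact_statement is obligatory. None of the other listed options is made obligatory by any chain of premises.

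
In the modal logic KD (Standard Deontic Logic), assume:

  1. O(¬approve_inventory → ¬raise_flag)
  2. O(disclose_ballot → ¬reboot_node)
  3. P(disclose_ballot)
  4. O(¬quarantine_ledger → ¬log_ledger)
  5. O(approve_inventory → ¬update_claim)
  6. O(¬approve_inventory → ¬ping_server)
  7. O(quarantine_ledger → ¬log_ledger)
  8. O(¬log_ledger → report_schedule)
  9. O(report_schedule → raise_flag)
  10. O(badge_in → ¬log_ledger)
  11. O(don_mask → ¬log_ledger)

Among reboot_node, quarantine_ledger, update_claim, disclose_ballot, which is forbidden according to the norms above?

update_claim

Premises 4 and 7 cover both cases: O(¬quarantine_ledger → ¬log_ledger) and O(quarantine_ledger → ¬log_ledger). Since ¬quarantine_ledger ∨ quarantine_ledger is a tautology, O(¬log_ledger) follows.
Applying K to premise 8 (O(¬log_ledger → report_schedule)) and O(¬log_ledger) yields O(report_schedule).
From O(report_schedule) and premise 9, O(report_schedule → raise_flag), we obtain O(raise_flag).
Premise 1, O(¬approve_inventory → ¬raise_flag), contraposes to O(raise_flag → approve_inventory); with O(raise_flag) we get O(approve_inventory).
With premise 5, O(approve_inventory → ¬update_claim), the K-axiom yields O(¬update_claim).
So O(¬update_claim) holds, i.e. update_claim is forbidden. None of the other listed options is forbidden under the premises.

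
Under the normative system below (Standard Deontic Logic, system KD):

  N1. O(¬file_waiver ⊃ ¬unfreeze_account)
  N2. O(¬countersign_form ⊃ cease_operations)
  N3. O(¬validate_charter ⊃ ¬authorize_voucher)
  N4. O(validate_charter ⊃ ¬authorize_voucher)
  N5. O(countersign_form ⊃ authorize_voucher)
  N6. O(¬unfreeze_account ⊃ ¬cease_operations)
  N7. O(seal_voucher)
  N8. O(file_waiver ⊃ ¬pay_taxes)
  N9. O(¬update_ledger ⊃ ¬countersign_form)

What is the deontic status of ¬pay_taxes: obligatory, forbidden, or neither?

By case analysis on ¬validate_charter: premise 3 gives O(¬validate_charter ⊃ ¬authorize_voucher) and premise 4 gives O(validate_charter ⊃ ¬authorize_voucher), so O(¬authorize_voucher) either way.
Premise 5 is O(countersign_form ⊃ authorize_voucher); contrapositively O(¬authorize_voucher ⊃ ¬countersign_form). Since O(¬authorize_voucher) holds, K gives O(¬countersign_form).
Applying K to premise 2 (O(¬countersign_form ⊃ cease_operations)) and O(¬countersign_form) yields O(cease_operations).
Premise 6, O(¬unfreeze_account ⊃ ¬cease_operations), contraposes to O(cease_operations ⊃ unfreeze_account); with O(cease_operations) we get O(unfreeze_account).
Premise 1, O(¬file_waiver ⊃ ¬unfreeze_account), contraposes to O(unfreeze_account ⊃ file_waiver); with O(unfreeze_account) we get O(file_waiver).
With premise 8, O(file_waiver ⊃ ¬pay_taxes), the K-axiom yields O(¬pay_taxes).
Premises 7, 9 do not contribute to this derivation.
Hence ¬pay_taxes is obligatory.

Obligatory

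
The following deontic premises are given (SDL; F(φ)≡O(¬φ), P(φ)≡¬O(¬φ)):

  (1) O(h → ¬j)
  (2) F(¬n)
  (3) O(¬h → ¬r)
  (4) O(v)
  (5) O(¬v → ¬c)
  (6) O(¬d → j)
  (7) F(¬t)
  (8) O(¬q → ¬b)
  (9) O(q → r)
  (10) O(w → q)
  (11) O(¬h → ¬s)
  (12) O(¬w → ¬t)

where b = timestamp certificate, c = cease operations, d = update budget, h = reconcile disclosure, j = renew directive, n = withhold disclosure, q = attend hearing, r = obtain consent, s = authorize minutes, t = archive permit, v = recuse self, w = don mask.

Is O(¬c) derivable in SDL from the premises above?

No

Premise 5 is O(¬v → ¬c), but O(¬v) is not derivable from the premises, so it does not yield O(¬c).
No other premise forces O(¬c). An ideal world satisfying every premise can still have ¬c false, so O(¬c) is not derivable.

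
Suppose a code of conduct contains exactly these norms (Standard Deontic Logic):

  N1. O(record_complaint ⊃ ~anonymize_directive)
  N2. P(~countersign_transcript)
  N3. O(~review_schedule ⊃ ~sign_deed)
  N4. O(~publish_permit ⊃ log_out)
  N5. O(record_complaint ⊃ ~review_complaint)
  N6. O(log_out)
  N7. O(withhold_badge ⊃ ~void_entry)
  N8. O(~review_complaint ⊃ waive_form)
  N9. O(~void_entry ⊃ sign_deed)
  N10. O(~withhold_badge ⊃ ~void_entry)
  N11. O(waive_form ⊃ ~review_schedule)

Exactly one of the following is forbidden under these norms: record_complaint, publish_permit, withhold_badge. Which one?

record_complaint

Premises 7 and 10 are O(withhold_badge ⊃ ~void_entry) and O(~withhold_badge ⊃ ~void_entry); every ideal world satisfies withhold_badge or ~withhold_badge, so in either case ~void_entry holds — hence O(~void_entry).
Premise 9 is O(~void_entry ⊃ sign_deed); since O(~void_entry), deontic closure gives O(sign_deed).
Premise 3 is O(~review_schedule ⊃ ~sign_deed); contrapositively O(sign_deed ⊃ review_schedule). Since O(sign_deed) holds, K gives O(review_schedule).
Premise 11, O(waive_form ⊃ ~review_schedule), contraposes to O(review_schedule ⊃ ~waive_form); with O(review_schedule) we get O(~waive_form).
Premise 8 is O(~review_complaint ⊃ waive_form); contrapositively O(~waive_form ⊃ review_complaint). Since O(~waive_form) holds, K gives O(review_complaint).
Premise 5 is O(record_complaint ⊃ ~review_complaint); contrapositively O(review_complaint ⊃ ~record_complaint). Since O(review_complaint) holds, K gives O(~record_complaint).
So O(~record_complaint) holds, i.e. record_complaint is forbidden. None of the other listed options is forbidden under the premises.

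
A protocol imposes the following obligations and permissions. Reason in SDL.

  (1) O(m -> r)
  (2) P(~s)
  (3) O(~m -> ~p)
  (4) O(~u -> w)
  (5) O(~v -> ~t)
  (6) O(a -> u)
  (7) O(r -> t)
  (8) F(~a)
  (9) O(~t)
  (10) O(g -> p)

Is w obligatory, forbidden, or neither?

Neither

Premise 4 is O(~u -> w), but O(~u) is not derivable from the premises, so it does not yield O(w).
No premise or chain of K-axiom applications forces O(w), and none forces O(~w). So w is neither obligatory nor forbidden under these norms.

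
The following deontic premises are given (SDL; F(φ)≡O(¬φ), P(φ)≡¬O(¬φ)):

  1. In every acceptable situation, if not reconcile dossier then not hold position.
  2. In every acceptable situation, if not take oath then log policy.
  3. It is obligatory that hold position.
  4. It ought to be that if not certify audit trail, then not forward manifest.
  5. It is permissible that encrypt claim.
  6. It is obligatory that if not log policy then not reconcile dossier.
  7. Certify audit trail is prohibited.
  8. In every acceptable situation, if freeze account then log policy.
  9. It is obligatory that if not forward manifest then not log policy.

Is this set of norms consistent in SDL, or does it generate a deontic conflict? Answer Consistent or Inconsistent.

Inconsistent

Premise 3 states O(hold_position) outright.
The contrapositive of premise 1 (O(¬reconcile_dossier → ¬hold_position)) is O(hold_position → reconcile_dossier), and O(hold_position) is already established, so O(reconcile_dossier).
Premise 6, O(¬log_policy → ¬reconcile_dossier), contraposes to O(reconcile_dossier → log_policy); with O(reconcile_dossier) we get O(log_policy).
Premise 9, O(¬forward_manifest → ¬log_policy), contraposes to O(log_policy → forward_manifest); with O(log_policy) we get O(forward_manifest).
Premise 4 is O(¬certify_audit_trail → ¬forward_manifest); contrapositively O(forward_manifest → certify_audit_trail). Since O(forward_manifest) holds, K gives O(certify_audit_trail).
But premise 7, F(certify_audit_trail), means O(¬certify_audit_trail).
We now have both O(certify_audit_trail) and O(¬certify_audit_trail) — certify_audit_trail is simultaneously obligatory and forbidden, violating the D-axiom.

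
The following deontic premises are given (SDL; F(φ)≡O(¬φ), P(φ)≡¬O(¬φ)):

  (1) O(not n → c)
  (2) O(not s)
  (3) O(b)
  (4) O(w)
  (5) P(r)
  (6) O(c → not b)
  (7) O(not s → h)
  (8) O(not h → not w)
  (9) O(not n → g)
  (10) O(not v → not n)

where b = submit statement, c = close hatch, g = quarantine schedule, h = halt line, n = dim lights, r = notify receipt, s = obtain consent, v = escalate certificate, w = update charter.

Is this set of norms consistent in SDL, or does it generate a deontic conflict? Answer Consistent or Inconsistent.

Premise 8 is O(not h → not w), but O(not h) is not derivable from the premises, so it does not yield O(not w).
So O(not w) is not derivable, and the apparent clash with O(w) does not arise.
A world satisfying every obligation exists (e.g. b=true, c=false, g=false, h=true, n=true, r=false, s=false, v=true, w=true); no atom is both obligatory and forbidden, so the set is consistent.

Consistent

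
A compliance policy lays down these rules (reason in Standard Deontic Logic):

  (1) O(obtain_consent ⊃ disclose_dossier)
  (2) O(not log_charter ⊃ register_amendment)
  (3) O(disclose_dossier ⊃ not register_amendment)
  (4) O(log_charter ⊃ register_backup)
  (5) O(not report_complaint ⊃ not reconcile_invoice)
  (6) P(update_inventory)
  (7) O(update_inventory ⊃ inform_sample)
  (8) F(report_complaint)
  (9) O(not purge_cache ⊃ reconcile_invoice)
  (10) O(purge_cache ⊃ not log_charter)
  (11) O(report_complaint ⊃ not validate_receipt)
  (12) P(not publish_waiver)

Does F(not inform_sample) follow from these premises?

Premise 7 is O(update_inventory ⊃ inform_sample), but O(update_inventory) is not derivable from the premises (the permission P(update_inventory) asserts only not O(not update_inventory), not O(update_inventory)), so it does not yield O(inform_sample).
No other premise forces O(inform_sample). An ideal world satisfying every premise can still have not inform_sample true, so F(not inform_sample) is not derivable.

No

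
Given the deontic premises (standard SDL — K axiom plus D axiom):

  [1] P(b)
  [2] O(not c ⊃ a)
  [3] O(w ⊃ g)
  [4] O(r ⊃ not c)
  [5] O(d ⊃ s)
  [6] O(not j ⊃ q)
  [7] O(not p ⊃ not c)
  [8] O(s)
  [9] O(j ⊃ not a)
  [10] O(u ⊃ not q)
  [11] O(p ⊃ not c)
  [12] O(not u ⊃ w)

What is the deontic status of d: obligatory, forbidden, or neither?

Neither

Premise 5 is O(d ⊃ s); even if O(s) held, inferring O(d) would be affirming the consequent — invalid.
No premise or chain of K-axiom applications forces O(d), and none forces O(not d). So d is neither obligatory nor forbidden under these norms.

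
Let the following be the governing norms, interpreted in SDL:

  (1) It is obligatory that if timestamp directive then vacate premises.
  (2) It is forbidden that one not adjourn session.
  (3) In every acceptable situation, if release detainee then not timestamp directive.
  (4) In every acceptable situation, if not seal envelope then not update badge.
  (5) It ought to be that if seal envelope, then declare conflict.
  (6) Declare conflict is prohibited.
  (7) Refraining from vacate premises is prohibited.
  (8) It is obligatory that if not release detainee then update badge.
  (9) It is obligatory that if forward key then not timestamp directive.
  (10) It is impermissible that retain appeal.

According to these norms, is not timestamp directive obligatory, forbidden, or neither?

Obligatory

Premise 6 is F(declare_conflict), i.e. O(¬declare_conflict).
Premise 5, O(seal_envelope → declare_conflict), contraposes to O(¬declare_conflict → ¬seal_envelope); with O(¬declare_conflict) we get O(¬seal_envelope).
Premise 4 is O(¬seal_envelope → ¬update_badge); since O(¬seal_envelope), deontic closure gives O(¬update_badge).
The contrapositive of premise 8 (O(¬release_detainee → update_badge)) is O(¬update_badge → release_detainee), and O(¬update_badge) is already established, so O(release_detainee).
Applying K to premise 3 (O(release_detainee → ¬timestamp_directive)) and O(release_detainee) yields O(¬timestamp_directive).
Premises 1, 2, 7, 9, 10 do not contribute to this derivation.
Hence ¬timestamp_directive is obligatory.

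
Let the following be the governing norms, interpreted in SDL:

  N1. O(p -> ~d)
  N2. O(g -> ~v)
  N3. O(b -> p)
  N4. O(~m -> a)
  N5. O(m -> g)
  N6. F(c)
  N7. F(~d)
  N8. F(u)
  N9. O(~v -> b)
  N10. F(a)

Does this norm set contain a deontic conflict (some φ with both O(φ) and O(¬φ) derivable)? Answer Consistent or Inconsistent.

Inconsistent

F(~d) at premise 7 means O(d).
The contrapositive of premise 1 (O(p -> ~d)) is O(d -> ~p), and O(d) is already established, so O(~p).
Premise 3, O(b -> p), contraposes to O(~p -> ~b); with O(~p) we get O(~b).
Premise 9 is O(~v -> b); contrapositively O(~b -> v). Since O(~b) holds, K gives O(v).
The contrapositive of premise 2 (O(g -> ~v)) is O(v -> ~g), and O(v) is already established, so O(~g).
Premise 5, O(m -> g), contraposes to O(~g -> ~m); with O(~g) we get O(~m).
With premise 4, O(~m -> a), the K-axiom yields O(a).
However, F(a) at premise 10 amounts to O(~a).
We now have both O(a) and O(~a) — a is simultaneously obligatory and forbidden, violating the D-axiom.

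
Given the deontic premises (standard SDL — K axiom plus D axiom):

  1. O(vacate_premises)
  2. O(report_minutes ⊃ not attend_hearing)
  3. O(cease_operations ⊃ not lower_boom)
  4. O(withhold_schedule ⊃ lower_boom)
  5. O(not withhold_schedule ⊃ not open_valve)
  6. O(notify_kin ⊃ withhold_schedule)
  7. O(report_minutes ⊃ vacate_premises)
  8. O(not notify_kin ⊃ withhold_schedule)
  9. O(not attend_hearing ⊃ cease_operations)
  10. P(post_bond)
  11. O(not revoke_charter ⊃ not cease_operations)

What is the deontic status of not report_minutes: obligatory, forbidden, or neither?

Obligatory

By case analysis on not notify_kin: premise 8 gives O(not notify_kin ⊃ withhold_schedule) and premise 6 gives O(notify_kin ⊃ withhold_schedule), so O(withhold_schedule) either way.
Applying K to premise 4 (O(withhold_schedule ⊃ lower_boom)) and O(withhold_schedule) yields O(lower_boom).
Premise 3, O(cease_operations ⊃ not lower_boom), contraposes to O(lower_boom ⊃ not cease_operations); with O(lower_boom) we get O(not cease_operations).
Premise 9, O(not attend_hearing ⊃ cease_operations), contraposes to O(not cease_operations ⊃ attend_hearing); with O(not cease_operations) we get O(attend_hearing).
Premise 2 is O(report_minutes ⊃ not attend_hearing); contrapositively O(attend_hearing ⊃ not report_minutes). Since O(attend_hearing) holds, K gives O(not report_minutes).
Premises 1, 5, 7, 10, 11 do not contribute to this derivation.
Hence not report_minutes is obligatory.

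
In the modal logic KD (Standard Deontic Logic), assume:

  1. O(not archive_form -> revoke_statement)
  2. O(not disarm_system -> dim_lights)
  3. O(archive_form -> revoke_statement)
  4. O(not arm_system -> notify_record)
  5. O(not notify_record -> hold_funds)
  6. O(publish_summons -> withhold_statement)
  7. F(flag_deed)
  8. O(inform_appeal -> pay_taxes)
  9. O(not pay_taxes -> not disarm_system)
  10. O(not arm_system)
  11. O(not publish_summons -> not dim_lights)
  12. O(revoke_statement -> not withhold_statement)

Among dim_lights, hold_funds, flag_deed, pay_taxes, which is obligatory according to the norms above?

pay_taxes

Premises 3 and 1 cover both cases: O(archive_form -> revoke_statement) and O(not archive_form -> revoke_statement). Since archive_form ∨ not archive_form is a tautology, O(revoke_statement) follows.
From O(revoke_statement) and premise 12, O(revoke_statement -> not withhold_statement), we obtain O(not withhold_statement).
Premise 6 is O(publish_summons -> withhold_statement); contrapositively O(not withhold_statement -> not publish_summons). Since O(not withhold_statement) holds, K gives O(not publish_summons).
With premise 11, O(not publish_summons -> not dim_lights), the K-axiom yields O(not dim_lights).
The contrapositive of premise 2 (O(not disarm_system -> dim_lights)) is O(not dim_lights -> disarm_system), and O(not dim_lights) is already established, so O(disarm_system).
Premise 9, O(not pay_taxes -> not disarm_system), contraposes to O(disarm_system -> pay_taxes); with O(disarm_system) we get O(pay_taxes).
So O(pay_taxes) holds — pay_taxes is obligatory. None of the other listed options is made obligatory by any chain of premises.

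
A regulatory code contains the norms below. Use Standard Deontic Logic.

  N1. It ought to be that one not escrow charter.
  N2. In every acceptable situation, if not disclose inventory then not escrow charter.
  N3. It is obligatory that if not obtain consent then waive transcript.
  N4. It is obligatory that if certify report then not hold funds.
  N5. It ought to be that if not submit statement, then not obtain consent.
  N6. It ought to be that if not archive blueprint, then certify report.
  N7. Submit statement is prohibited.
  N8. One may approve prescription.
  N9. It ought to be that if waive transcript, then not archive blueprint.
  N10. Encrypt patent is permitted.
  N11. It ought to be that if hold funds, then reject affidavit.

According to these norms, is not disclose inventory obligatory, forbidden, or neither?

Neither

Premise 2 is O(¬disclose_inventory → ¬escrow_charter); even if O(¬escrow_charter) held, inferring O(¬disclose_inventory) would be affirming the consequent — invalid.
No premise or chain of K-axiom applications forces O(¬disclose_inventory), and none forces O(disclose_inventory). So ¬disclose_inventory is neither obligatory nor forbidden under these norms.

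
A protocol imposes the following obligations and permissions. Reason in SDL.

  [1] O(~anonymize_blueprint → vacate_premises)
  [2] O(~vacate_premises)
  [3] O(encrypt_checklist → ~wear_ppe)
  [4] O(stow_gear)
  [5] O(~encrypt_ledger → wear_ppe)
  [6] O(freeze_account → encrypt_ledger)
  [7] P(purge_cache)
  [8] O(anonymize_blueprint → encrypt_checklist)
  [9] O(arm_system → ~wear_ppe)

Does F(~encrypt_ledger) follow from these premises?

Premise 2 states O(~vacate_premises) outright.
Premise 1 is O(~anonymize_blueprint → vacate_premises); contrapositively O(~vacate_premises → anonymize_blueprint). Since O(~vacate_premises) holds, K gives O(anonymize_blueprint).
Premise 8 is O(anonymize_blueprint → encrypt_checklist); since O(anonymize_blueprint), deontic closure gives O(encrypt_checklist).
With premise 3, O(encrypt_checklist → ~wear_ppe), the K-axiom yields O(~wear_ppe).
The contrapositive of premise 5 (O(~encrypt_ledger → wear_ppe)) is O(~wear_ppe → encrypt_ledger), and O(~wear_ppe) is already established, so O(encrypt_ledger).
Premises 4, 6, 7, 9 do not contribute to this derivation.
So O(encrypt_ledger) holds, i.e. F(~encrypt_ledger). The claim follows.

Yes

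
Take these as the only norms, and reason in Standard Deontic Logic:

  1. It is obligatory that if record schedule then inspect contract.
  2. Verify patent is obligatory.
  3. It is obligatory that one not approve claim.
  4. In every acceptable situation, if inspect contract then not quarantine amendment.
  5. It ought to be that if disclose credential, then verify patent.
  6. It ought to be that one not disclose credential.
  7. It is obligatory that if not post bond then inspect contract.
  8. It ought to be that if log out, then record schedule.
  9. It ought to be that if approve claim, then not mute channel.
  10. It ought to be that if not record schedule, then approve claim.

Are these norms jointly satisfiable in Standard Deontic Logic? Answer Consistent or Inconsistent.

Consistent

Premise 5 is O(disclose_credential → verify_patent); even if O(verify_patent) held, inferring O(disclose_credential) would be affirming the consequent — invalid.
So O(disclose_credential) is not derivable, and the apparent clash with O(¬disclose_credential) does not arise.
A world satisfying every obligation exists (e.g. approve_claim=false, disclose_credential=false, inspect_contract=true, log_out=false, mute_channel=false, post_bond=false, quarantine_amendment=false, record_schedule=true, verify_patent=true); no atom is both obligatory and forbidden, so the set is consistent.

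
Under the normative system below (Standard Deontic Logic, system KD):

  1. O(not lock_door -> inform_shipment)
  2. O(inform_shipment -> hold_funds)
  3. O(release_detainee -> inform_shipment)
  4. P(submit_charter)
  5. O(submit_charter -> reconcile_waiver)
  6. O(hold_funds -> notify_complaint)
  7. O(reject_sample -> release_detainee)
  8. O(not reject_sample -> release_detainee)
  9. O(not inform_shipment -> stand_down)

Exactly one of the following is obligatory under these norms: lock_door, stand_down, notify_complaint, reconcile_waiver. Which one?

notify_complaint

By case analysis on reject_sample: premise 7 gives O(reject_sample -> release_detainee) and premise 8 gives O(not reject_sample -> release_detainee), so O(release_detainee) either way.
With premise 3, O(release_detainee -> inform_shipment), the K-axiom yields O(inform_shipment).
Premise 2 is O(inform_shipment -> hold_funds); since O(inform_shipment), deontic closure gives O(hold_funds).
With premise 6, O(hold_funds -> notify_complaint), the K-axiom yields O(notify_complaint).
So O(notify_complaint) holds — notify_complaint is obligatory. None of the other listed options is made obligatory by any chain of premises.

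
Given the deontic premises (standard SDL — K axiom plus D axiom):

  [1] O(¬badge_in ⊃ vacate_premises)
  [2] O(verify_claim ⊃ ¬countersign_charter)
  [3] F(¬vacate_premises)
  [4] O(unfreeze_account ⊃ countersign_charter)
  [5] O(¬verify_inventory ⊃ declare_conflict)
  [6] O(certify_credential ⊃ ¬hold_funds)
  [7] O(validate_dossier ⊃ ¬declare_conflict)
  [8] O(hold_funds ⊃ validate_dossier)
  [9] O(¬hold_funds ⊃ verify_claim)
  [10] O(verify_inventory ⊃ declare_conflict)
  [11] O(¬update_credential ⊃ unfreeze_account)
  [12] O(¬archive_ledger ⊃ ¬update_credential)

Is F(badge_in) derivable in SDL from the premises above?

Premise 1 is O(¬badge_in ⊃ vacate_premises); even if O(vacate_premises) held, inferring O(¬badge_in) would be affirming the consequent — invalid.
No other premise forces O(¬badge_in). An ideal world satisfying every premise can still have badge_in true, so F(badge_in) is not derivable.

No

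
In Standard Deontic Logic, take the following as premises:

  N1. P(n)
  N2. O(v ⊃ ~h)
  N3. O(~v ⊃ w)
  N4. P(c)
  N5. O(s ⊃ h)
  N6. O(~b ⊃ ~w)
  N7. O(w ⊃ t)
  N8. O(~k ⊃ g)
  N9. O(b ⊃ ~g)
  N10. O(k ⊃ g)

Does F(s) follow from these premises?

Premises 10 and 8 are O(k ⊃ g) and O(~k ⊃ g); every ideal world satisfies k or ~k, so in either case g holds — hence O(g).
Premise 9 is O(b ⊃ ~g); contrapositively O(g ⊃ ~b). Since O(g) holds, K gives O(~b).
From O(~b) and premise 6, O(~b ⊃ ~w), we obtain O(~w).
Premise 3, O(~v ⊃ w), contraposes to O(~w ⊃ v); with O(~w) we get O(v).
From O(v) and premise 2, O(v ⊃ ~h), we obtain O(~h).
Premise 5, O(s ⊃ h), contraposes to O(~h ⊃ ~s); with O(~h) we get O(~s).
Premises 1, 4, 7 do not contribute to this derivation.
So O(~s) holds, i.e. F(s). The claim follows.

Yes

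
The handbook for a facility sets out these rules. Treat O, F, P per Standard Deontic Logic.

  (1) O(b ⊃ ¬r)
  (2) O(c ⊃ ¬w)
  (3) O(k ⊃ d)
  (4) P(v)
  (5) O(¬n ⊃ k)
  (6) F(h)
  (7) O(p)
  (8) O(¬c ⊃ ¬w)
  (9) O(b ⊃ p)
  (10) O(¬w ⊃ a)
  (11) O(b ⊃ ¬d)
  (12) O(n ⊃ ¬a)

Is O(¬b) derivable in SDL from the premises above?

Yes

By case analysis on c: premise 2 gives O(c ⊃ ¬w) and premise 8 gives O(¬c ⊃ ¬w), so O(¬w) either way.
From O(¬w) and premise 10, O(¬w ⊃ a), we obtain O(a).
The contrapositive of premise 12 (O(n ⊃ ¬a)) is O(a ⊃ ¬n), and O(a) is already established, so O(¬n).
Applying K to premise 5 (O(¬n ⊃ k)) and O(¬n) yields O(k).
Applying K to premise 3 (O(k ⊃ d)) and O(k) yields O(d).
Premise 11 is O(b ⊃ ¬d); contrapositively O(d ⊃ ¬b). Since O(d) holds, K gives O(¬b).
Premises 1, 4, 6, 7, 9 do not contribute to this derivation.
So O(¬b) follows.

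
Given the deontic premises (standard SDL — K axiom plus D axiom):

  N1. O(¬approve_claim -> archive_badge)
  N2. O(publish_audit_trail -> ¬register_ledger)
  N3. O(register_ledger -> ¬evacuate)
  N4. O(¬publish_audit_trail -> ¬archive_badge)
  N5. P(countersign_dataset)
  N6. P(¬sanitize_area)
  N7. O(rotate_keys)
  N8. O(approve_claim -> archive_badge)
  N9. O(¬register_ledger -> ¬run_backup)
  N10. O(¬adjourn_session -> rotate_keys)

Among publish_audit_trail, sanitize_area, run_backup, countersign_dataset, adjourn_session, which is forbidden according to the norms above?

By case analysis on ¬approve_claim: premise 1 gives O(¬approve_claim -> archive_badge) and premise 8 gives O(approve_claim -> archive_badge), so O(archive_badge) either way.
The contrapositive of premise 4 (O(¬publish_audit_trail -> ¬archive_badge)) is O(archive_badge -> publish_audit_trail), and O(archive_badge) is already established, so O(publish_audit_trail).
Premise 2 is O(publish_audit_trail -> ¬register_ledger); since O(publish_audit_trail), deontic closure gives O(¬register_ledger).
Applying K to premise 9 (O(¬register_ledger -> ¬run_backup)) and O(¬register_ledger) yields O(¬run_backup).
So O(¬run_backup) holds, i.e. run_backup is forbidden. None of the other listed options is forbidden under the premises.

run_backup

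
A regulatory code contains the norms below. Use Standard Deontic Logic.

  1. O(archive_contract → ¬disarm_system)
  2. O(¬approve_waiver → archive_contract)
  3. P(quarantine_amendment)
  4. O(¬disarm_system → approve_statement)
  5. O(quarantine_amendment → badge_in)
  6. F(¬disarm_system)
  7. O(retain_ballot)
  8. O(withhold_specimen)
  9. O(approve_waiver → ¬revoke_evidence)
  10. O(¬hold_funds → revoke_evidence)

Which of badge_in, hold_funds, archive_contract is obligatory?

Premise 6 is F(¬disarm_system), i.e. O(disarm_system).
The contrapositive of premise 1 (O(archive_contract → ¬disarm_system)) is O(disarm_system → ¬archive_contract), and O(disarm_system) is already established, so O(¬archive_contract).
Premise 2, O(¬approve_waiver → archive_contract), contraposes to O(¬archive_contract → approve_waiver); with O(¬archive_contract) we get O(approve_waiver).
Applying K to premise 9 (O(approve_waiver → ¬revoke_evidence)) and O(approve_waiver) yields O(¬revoke_evidence).
Premise 10, O(¬hold_funds → revoke_evidence), contraposes to O(¬revoke_evidence → hold_funds); with O(¬revoke_evidence) we get O(hold_funds).
So O(hold_funds) holds — hold_funds is obligatory. None of the other listed options is made obligatory by any chain of premises.

hold_funds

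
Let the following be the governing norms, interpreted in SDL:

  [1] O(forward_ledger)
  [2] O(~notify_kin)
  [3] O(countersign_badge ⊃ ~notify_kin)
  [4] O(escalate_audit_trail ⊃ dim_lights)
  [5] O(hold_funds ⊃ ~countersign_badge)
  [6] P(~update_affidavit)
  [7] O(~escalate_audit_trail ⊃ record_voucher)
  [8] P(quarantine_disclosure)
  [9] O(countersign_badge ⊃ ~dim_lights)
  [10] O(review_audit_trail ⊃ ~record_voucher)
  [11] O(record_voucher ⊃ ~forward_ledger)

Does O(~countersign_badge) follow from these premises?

Yes

From premise 1 we have O(forward_ledger).
Premise 11, O(record_voucher ⊃ ~forward_ledger), contraposes to O(forward_ledger ⊃ ~record_voucher); with O(forward_ledger) we get O(~record_voucher).
The contrapositive of premise 7 (O(~escalate_audit_trail ⊃ record_voucher)) is O(~record_voucher ⊃ escalate_audit_trail), and O(~record_voucher) is already established, so O(escalate_audit_trail).
With premise 4, O(escalate_audit_trail ⊃ dim_lights), the K-axiom yields O(dim_lights).
The contrapositive of premise 9 (O(countersign_badge ⊃ ~dim_lights)) is O(dim_lights ⊃ ~countersign_badge), and O(dim_lights) is already established, so O(~countersign_badge).
Premises 2, 3, 5, 6, 8, 10 do not contribute to this derivation.
So O(~countersign_badge) follows.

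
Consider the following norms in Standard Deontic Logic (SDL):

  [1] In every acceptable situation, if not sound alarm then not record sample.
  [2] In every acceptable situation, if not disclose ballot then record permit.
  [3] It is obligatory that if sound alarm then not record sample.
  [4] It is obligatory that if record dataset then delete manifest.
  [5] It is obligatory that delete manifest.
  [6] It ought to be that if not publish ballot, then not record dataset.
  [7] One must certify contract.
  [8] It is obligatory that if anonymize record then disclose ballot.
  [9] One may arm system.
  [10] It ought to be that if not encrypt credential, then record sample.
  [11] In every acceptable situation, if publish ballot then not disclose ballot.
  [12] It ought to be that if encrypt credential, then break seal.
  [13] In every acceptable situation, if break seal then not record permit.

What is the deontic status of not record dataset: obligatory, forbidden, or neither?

By case analysis on ¬sound_alarm: premise 1 gives O(¬sound_alarm → ¬record_sample) and premise 3 gives O(sound_alarm → ¬record_sample), so O(¬record_sample) either way.
Premise 10, O(¬encrypt_credential → record_sample), contraposes to O(¬record_sample → encrypt_credential); with O(¬record_sample) we get O(encrypt_credential).
From O(encrypt_credential) and premise 12, O(encrypt_credential → break_seal), we obtain O(break_seal).
From O(break_seal) and premise 13, O(break_seal → ¬record_permit), we obtain O(¬record_permit).
The contrapositive of premise 2 (O(¬disclose_ballot → record_permit)) is O(¬record_permit → disclose_ballot), and O(¬record_permit) is already established, so O(disclose_ballot).
The contrapositive of premise 11 (O(publish_ballot → ¬disclose_ballot)) is O(disclose_ballot → ¬publish_ballot), and O(disclose_ballot) is already established, so O(¬publish_ballot).
With premise 6, O(¬publish_ballot → ¬record_dataset), the K-axiom yields O(¬record_dataset).
Premises 4, 5, 7, 8, 9 do not contribute to this derivation.
Hence ¬record_dataset is obligatory.

Obligatory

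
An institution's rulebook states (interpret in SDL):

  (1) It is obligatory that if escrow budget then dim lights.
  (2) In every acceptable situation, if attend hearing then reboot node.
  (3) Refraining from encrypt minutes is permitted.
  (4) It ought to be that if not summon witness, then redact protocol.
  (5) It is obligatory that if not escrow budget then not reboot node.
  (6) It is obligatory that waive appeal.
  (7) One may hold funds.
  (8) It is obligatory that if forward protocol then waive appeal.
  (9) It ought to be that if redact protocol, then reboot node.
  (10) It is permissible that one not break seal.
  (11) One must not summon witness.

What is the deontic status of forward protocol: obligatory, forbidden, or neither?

Neither

Premise 8 is O(forward_protocol → waive_appeal); even if O(waive_appeal) held, inferring O(forward_protocol) would be affirming the consequent — invalid.
No premise or chain of K-axiom applications forces O(forward_protocol), and none forces O(¬forward_protocol). So forward_protocol is neither obligatory nor forbidden under these norms.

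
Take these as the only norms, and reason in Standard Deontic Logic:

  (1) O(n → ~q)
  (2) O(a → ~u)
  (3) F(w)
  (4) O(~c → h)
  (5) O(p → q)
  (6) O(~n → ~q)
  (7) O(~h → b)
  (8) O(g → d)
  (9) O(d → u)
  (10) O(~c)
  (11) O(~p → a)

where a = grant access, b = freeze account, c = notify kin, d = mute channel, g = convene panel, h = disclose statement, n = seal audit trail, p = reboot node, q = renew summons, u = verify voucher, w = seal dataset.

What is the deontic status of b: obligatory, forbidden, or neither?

Premise 7 is O(~h → b), but O(~h) is not derivable from the premises, so it does not yield O(b).
No premise or chain of K-axiom applications forces O(b), and none forces O(~b). So b is neither obligatory nor forbidden under these norms.

Neither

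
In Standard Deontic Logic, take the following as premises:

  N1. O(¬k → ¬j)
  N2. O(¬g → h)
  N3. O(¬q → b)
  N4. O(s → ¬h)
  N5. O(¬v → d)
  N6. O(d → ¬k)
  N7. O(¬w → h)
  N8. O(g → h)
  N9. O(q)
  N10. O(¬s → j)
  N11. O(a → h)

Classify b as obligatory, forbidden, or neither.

Neither

Premise 3 is O(¬q → b), but O(¬q) is not derivable from the premises, so it does not yield O(b).
No premise or chain of K-axiom applications forces O(b), and none forces O(¬b). So b is neither obligatory nor forbidden under these norms.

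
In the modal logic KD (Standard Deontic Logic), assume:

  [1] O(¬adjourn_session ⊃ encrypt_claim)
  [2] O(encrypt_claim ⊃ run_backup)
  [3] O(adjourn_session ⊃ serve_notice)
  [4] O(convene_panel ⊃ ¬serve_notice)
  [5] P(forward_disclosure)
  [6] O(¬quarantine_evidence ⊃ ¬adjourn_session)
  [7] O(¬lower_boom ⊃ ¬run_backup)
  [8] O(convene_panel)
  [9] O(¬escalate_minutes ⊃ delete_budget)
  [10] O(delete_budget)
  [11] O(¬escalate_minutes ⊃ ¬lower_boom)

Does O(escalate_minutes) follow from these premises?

From premise 8 we have O(convene_panel).
With premise 4, O(convene_panel ⊃ ¬serve_notice), the K-axiom yields O(¬serve_notice).
The contrapositive of premise 3 (O(adjourn_session ⊃ serve_notice)) is O(¬serve_notice ⊃ ¬adjourn_session), and O(¬serve_notice) is already established, so O(¬adjourn_session).
With premise 1, O(¬adjourn_session ⊃ encrypt_claim), the K-axiom yields O(encrypt_claim).
Premise 2 is O(encrypt_claim ⊃ run_backup); since O(encrypt_claim), deontic closure gives O(run_backup).
Premise 7 is O(¬lower_boom ⊃ ¬run_backup); contrapositively O(run_backup ⊃ lower_boom). Since O(run_backup) holds, K gives O(lower_boom).
Premise 11, O(¬escalate_minutes ⊃ ¬lower_boom), contraposes to O(lower_boom ⊃ escalate_minutes); with O(lower_boom) we get O(escalate_minutes).
Premises 5, 6, 9, 10 do not contribute to this derivation.
So O(escalate_minutes) follows.

Yes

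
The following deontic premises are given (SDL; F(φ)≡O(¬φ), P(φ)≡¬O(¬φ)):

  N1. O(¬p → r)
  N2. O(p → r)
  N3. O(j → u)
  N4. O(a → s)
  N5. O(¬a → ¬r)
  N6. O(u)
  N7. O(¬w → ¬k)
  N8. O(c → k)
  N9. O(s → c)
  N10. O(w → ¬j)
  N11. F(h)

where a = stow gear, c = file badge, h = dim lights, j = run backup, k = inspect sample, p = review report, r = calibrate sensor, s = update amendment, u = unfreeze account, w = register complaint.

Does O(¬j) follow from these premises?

By case analysis on p: premise 2 gives O(p → r) and premise 1 gives O(¬p → r), so O(r) either way.
Premise 5 is O(¬a → ¬r); contrapositively O(r → a). Since O(r) holds, K gives O(a).
With premise 4, O(a → s), the K-axiom yields O(s).
Premise 9 is O(s → c); since O(s), deontic closure gives O(c).
Applying K to premise 8 (O(c → k)) and O(c) yields O(k).
Premise 7, O(¬w → ¬k), contraposes to O(k → w); with O(k) we get O(w).
Premise 10 is O(w → ¬j); since O(w), deontic closure gives O(¬j).
Premises 3, 6, 11 do not contribute to this derivation.
So O(¬j) follows.

Yes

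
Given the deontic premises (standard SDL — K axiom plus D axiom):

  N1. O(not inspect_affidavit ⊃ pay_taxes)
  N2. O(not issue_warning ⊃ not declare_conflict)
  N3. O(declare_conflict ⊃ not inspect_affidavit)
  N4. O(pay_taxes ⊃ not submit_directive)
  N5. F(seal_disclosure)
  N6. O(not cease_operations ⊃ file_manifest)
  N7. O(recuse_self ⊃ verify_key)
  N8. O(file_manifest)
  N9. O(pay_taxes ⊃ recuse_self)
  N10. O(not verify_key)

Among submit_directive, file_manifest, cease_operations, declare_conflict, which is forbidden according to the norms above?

declare_conflict

Premise 10 states O(not verify_key) outright.
Premise 7 is O(recuse_self ⊃ verify_key); contrapositively O(not verify_key ⊃ not recuse_self). Since O(not verify_key) holds, K gives O(not recuse_self).
Premise 9 is O(pay_taxes ⊃ recuse_self); contrapositively O(not recuse_self ⊃ not pay_taxes). Since O(not recuse_self) holds, K gives O(not pay_taxes).
Premise 1, O(not inspect_affidavit ⊃ pay_taxes), contraposes to O(not pay_taxes ⊃ inspect_affidavit); with O(not pay_taxes) we get O(inspect_affidavit).
Premise 3 is O(declare_conflict ⊃ not inspect_affidavit); contrapositively O(inspect_affidavit ⊃ not declare_conflict). Since O(inspect_affidavit) holds, K gives O(not declare_conflict).
So O(not declare_conflict) holds, i.e. declare_conflict is forbidden. None of the other listed options is forbidden under the premises.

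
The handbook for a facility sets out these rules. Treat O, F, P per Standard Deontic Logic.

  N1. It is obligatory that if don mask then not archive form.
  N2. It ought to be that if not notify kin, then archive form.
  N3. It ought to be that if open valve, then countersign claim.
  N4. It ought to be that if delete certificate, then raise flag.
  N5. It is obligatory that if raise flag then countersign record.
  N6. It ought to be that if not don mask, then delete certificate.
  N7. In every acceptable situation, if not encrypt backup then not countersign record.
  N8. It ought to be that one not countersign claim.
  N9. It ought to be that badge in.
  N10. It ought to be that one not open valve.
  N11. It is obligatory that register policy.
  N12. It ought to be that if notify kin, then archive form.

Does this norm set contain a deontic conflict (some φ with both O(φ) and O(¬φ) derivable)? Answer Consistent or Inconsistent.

Premise 3 is O(open_valve → countersign_claim), but O(open_valve) is not derivable from the premises, so it does not yield O(countersign_claim).
So O(countersign_claim) is not derivable, and the apparent clash with O(¬countersign_claim) does not arise.
A world satisfying every obligation exists (e.g. archive_form=true, badge_in=true, countersign_claim=false, countersign_record=true, delete_certificate=true, don_mask=false, encrypt_backup=true, notify_kin=false, open_valve=false, raise_flag=true, register_policy=true); no atom is both obligatory and forbidden, so the set is consistent.

Consistent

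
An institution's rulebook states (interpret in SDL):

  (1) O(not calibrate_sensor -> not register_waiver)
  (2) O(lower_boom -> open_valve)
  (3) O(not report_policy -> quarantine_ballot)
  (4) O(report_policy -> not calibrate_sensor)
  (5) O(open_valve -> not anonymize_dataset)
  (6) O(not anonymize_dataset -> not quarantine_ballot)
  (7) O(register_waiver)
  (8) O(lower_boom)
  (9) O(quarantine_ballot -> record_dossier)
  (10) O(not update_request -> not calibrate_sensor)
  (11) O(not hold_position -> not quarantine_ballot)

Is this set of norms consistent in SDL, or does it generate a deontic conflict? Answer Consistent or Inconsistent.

Inconsistent

Premise 8 gives O(lower_boom).
Premise 2 is O(lower_boom -> open_valve); since O(lower_boom), deontic closure gives O(open_valve).
From O(open_valve) and premise 5, O(open_valve -> not anonymize_dataset), we obtain O(not anonymize_dataset).
With premise 6, O(not anonymize_dataset -> not quarantine_ballot), the K-axiom yields O(not quarantine_ballot).
Premise 3 is O(not report_policy -> quarantine_ballot); contrapositively O(not quarantine_ballot -> report_policy). Since O(not quarantine_ballot) holds, K gives O(report_policy).
Applying K to premise 4 (O(report_policy -> not calibrate_sensor)) and O(report_policy) yields O(not calibrate_sensor).
From O(not calibrate_sensor) and premise 1, O(not calibrate_sensor -> not register_waiver), we obtain O(not register_waiver).
Yet premise 7 states O(register_waiver).
We now have both O(not register_waiver) and O(register_waiver) — register_waiver is simultaneously obligatory and forbidden, violating the D-axiom.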